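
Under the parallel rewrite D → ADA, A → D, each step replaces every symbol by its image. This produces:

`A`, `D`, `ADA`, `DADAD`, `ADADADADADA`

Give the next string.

Expanding ADADADADADA: A→D, D→ADA, A→D, D→ADA, A→D, D→ADA, A→D, D→ADA, A→D, D→ADA, A→D. Concatenated: D ADA D ADA D ADA D ADA D ADA D.

DADADADADADADADADADAD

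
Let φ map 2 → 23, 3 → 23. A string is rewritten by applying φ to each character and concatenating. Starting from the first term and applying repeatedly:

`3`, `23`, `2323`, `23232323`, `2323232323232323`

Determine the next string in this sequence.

φ(2323232323232323) expands symbol-by-symbol to 23 23 23 23 23 23 23 23 23 23 23 23 23 23 23 23; joining the 16 pieces gives the next term.

23232323232323232323232323232323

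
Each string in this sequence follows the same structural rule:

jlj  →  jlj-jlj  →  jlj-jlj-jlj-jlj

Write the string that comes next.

jlj-jlj-jlj-jlj-jlj-jlj-jlj-jlj

Each string is two copies of the previous one joined by '-'.
So the next term is two copies of jlj-jlj-jlj-jlj with '-' between the halves.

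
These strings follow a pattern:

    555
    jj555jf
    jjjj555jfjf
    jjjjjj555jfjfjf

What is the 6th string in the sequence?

Every step adds jj to the front and jf to the end of the previous string.
From jjjjjj555jfjfjf, 2 further steps: jjjjjj555jfjfjf → jjjjjjjj555jfjfjfjf → (answer).

jjjjjjjjjj555jfjfjfjfjf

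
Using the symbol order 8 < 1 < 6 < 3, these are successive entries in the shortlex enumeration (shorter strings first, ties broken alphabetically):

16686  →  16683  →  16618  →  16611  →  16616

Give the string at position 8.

Stepping forward 3 times from 16616: 16616 → 16613 → 16668, then the target.

16661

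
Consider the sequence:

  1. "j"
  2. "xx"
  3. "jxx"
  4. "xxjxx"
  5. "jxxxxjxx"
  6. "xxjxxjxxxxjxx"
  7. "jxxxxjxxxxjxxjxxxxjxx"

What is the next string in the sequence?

Each term (from the third on) is the two preceding terms concatenated in order: term 3 = j·xx = jxx.
Continuing: xxjxxjxxxxjxx · jxxxxjxxxxjxxjxxxxjxx gives term 8.

xxjxxjxxxxjxxjxxxxjxxxxjxxjxxxxjxx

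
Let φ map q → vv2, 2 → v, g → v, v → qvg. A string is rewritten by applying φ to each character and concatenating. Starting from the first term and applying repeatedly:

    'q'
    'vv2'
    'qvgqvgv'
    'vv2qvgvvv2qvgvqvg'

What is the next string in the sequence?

qvgqvgvvv2qvgvqvgqvgqvgvvv2qvgvqvgvv2qvgv

φ(vv2qvgvvv2qvgvqvg) expands symbol-by-symbol to qvg qvg v vv2 qvg v qvg qvg qvg v vv2 qvg v qvg vv2 qvg v; joining the 17 pieces gives the next term.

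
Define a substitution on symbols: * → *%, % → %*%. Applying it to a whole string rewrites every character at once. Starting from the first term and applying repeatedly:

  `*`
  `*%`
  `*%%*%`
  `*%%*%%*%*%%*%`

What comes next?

*%%*%%*%*%%*%%*%*%%*%*%%*%%*%*%%*%

Applying the rule to each of the 13 symbols of *%%*%%*%*%%*% gives the pieces *% %*% %*% *% %*% %*% *% %*% *% %*% %*% *% %*%, which concatenate to the answer.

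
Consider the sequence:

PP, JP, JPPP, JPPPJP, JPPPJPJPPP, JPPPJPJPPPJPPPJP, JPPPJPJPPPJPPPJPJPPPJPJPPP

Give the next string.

JPPPJPJPPPJPPPJPJPPPJPJPPPJPPPJPJPPPJPPPJP

This is a Fibonacci-style word recurrence s(k) = s(k−1)·s(k−2): e.g. JP·PP = JPPP.
So term 8 is JPPPJPJPPPJPPPJPJPPPJPJPPP·JPPPJPJPPPJPPPJP.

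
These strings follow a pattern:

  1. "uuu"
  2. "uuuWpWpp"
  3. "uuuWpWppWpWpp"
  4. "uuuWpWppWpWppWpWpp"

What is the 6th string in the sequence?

Every step adds WpWpp to the end: s(k+1) = s(k)·WpWpp.
From uuuWpWppWpWppWpWpp, 2 further steps: uuuWpWppWpWppWpWpp → uuuWpWppWpWppWpWppWpWpp → (answer).

uuuWpWppWpWppWpWppWpWppWpWpp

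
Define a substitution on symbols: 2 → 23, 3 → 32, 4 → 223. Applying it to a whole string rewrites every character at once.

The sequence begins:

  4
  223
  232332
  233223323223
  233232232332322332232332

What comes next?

Rewriting the 24 symbols of 233232232332322332232332 one by one yields 23 32 32 23 32 23 23 32 23 32 32 23 32 23 23 32 32 23 23 32 23 32 32 23; concatenated:

233232233223233223323223322323323223233223323223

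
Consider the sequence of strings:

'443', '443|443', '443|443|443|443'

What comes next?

443|443|443|443|443|443|443|443

Every step duplicates the string with '|' between the halves.
One more doubling of 443|443|443|443 gives the answer.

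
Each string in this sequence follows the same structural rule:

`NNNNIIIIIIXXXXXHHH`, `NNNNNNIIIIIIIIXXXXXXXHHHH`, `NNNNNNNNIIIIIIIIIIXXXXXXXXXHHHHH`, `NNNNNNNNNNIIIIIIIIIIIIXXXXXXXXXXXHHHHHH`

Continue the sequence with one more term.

NNNNNNNNNNNNIIIIIIIIIIIIIIXXXXXXXXXXXXXHHHHHHH

Each string has the form N^{2n} I^{2n+2} X^{2n+1} H^{n+1}, where the shown terms are n = 2, 3, 4, 5.
For the next term, n = 6, so the run lengths are 12, 14, 13, 7.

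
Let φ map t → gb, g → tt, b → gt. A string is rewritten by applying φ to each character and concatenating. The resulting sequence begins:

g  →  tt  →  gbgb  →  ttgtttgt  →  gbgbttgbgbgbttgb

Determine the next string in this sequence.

ttgtttgtgbgbttgtttgtttgtgbgbttgt

φ(gbgbttgbgbgbttgb) expands symbol-by-symbol to tt gt tt gt gb gb tt gt tt gt tt gt gb gb tt gt; joining the 16 pieces gives the next term.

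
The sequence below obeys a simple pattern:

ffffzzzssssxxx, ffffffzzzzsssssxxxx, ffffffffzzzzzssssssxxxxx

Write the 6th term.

ffffffffffffffzzzzzzzzsssssssssxxxxxxxx

The n-th term is 2n f's then n+1 z's then n+2 s's then n+1 x's, where the shown terms are n = 2, 3, 4.
For term 6, n = 7, so the run lengths are 14, 8, 9, 8.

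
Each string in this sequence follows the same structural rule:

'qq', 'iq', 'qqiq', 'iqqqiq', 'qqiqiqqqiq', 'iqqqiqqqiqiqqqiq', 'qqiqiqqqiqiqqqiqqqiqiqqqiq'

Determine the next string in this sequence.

This is a Fibonacci-style word recurrence s(k) = s(k−2)·s(k−1): e.g. qq·iq = qqiq.
So term 8 is iqqqiqqqiqiqqqiq·qqiqiqqqiqiqqqiqqqiqiqqqiq.

iqqqiqqqiqiqqqiqqqiqiqqqiqiqqqiqqqiqiqqqiq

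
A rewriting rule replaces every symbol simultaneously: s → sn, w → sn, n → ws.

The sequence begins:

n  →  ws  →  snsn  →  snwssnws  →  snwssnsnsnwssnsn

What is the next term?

snwssnsnsnwssnwssnwssnsnsnwssnws

Replace each of the 16 characters of snwssnsnsnwssnsn in place — sn ws sn sn sn ws sn ws sn ws sn sn sn ws sn ws — and concatenate.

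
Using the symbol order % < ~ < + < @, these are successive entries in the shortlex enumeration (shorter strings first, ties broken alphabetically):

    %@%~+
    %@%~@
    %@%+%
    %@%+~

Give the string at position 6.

Stepping forward 2 times from %@%+~: %@%+~ → %@%++, then the target.

%@%+@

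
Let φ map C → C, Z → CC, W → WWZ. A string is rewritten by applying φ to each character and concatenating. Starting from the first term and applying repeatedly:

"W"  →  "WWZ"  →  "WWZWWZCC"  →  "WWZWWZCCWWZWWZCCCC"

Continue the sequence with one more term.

Rewriting the 18 symbols of WWZWWZCCWWZWWZCCCC one by one yields WWZ WWZ CC WWZ WWZ CC C C WWZ WWZ CC WWZ WWZ CC C C C C; concatenated:

WWZWWZCCWWZWWZCCCCWWZWWZCCWWZWWZCCCCCC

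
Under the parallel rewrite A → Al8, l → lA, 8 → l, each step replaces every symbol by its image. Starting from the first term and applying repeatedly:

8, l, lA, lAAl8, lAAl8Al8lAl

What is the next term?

Expanding lAAl8Al8lAl: l→lA, A→Al8, A→Al8, l→lA, 8→l, A→Al8, l→lA, 8→l, l→lA, A→Al8, l→lA. Concatenated: lA Al8 Al8 lA l Al8 lA l lA Al8 lA.

lAAl8Al8lAlAl8lAllAAl8lA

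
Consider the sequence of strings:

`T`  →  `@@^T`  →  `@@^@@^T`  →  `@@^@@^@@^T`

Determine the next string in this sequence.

Every step adds @@^ at the front: s(k+1) = @@^·s(k).
Applying this once more to @@^@@^@@^T:

@@^@@^@@^@@^T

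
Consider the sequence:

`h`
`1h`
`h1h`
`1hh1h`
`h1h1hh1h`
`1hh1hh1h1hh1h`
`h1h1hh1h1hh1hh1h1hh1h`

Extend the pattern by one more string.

Each term (from the third on) is the two preceding terms concatenated in order: term 3 = h·1h = h1h.
Continuing: 1hh1hh1h1hh1h · h1h1hh1h1hh1hh1h1hh1h gives term 8.

1hh1hh1h1hh1hh1h1hh1h1hh1hh1h1hh1h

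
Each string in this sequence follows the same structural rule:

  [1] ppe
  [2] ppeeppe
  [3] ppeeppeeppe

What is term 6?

ppeeppeeppeeppeeppeeppe

The strings grow by a fixed suffix eppe each time.
From ppeeppeeppe, 3 further steps: ppeeppeeppe → ppeeppeeppeeppe → ppeeppeeppeeppeeppe → (answer).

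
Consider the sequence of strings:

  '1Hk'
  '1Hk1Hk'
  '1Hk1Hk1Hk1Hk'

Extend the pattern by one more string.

s(k+1) = s(k)·s(k) — each term doubles the last.
Doubling 1Hk1Hk1Hk1Hk:

1Hk1Hk1Hk1Hk1Hk1Hk1Hk1Hk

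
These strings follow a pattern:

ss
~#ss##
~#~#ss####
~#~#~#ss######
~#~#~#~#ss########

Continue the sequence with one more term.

~#~#~#~#~#ss##########

s(k+1) = ~#·s(k)·##, so each term gains ~# as a prefix and ## as a suffix.
One more step from ~#~#~#~#ss######## gives the answer.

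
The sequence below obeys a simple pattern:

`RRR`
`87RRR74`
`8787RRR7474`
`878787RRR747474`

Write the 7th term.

Every step adds 87 to the front and 74 to the end of the previous string.
From 878787RRR747474, 3 further steps: 878787RRR747474 → 87878787RRR74747474 → 8787878787RRR7474747474 → (answer).

878787878787RRR747474747474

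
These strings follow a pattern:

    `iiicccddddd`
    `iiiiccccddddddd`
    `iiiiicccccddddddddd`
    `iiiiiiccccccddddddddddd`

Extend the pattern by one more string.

Reading off run lengths: i runs 3, 4, 5, 6; c runs 3, 4, 5, 6; d runs 5, 7, 9, 11 — each is linear in n, where the shown terms are n = 2, 3, 4, 5.
Setting n = 6 gives 7, 7, 13 characters in each block.

iiiiiiicccccccddddddddddddd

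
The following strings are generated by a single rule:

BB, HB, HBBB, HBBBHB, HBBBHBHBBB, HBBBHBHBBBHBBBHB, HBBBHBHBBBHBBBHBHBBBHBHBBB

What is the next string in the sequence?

HBBBHBHBBBHBBBHBHBBBHBHBBBHBBBHBHBBBHBBBHB

Each term (from the third on) is the previous term followed by the one before it: term 3 = HB·BB = HBBB.
The next term joins HBBBHBHBBBHBBBHBHBBBHBHBBB and HBBBHBHBBBHBBBHB.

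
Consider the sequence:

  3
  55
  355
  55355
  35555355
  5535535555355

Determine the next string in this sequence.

355553555535535555355

From term 3 onward, concatenate the second-to-last term with the last: 3·55 = 355, 55·355 = 55355, …
Continuing: 35555355 · 5535535555355 gives term 7.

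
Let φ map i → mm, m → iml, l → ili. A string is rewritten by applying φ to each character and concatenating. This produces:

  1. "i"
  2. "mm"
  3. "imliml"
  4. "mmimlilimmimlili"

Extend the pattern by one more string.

imlimlmmimlilimmilimmimlimlmmimlilimmilimm

Replace each of the 16 characters of mmimlilimmimlili in place — iml iml mm iml ili mm ili mm iml iml mm iml ili mm ili mm — and concatenate.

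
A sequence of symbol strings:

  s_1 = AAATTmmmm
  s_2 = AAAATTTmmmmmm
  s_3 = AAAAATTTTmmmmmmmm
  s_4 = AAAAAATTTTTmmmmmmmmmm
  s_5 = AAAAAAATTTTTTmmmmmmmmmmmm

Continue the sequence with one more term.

AAAAAAAATTTTTTTmmmmmmmmmmmmmm

Term n consists of n+1 A's, followed by n T's, followed by 2n m's, where the shown terms are n = 2, 3, 4, 5, 6.
At n = 7 the blocks have lengths 8, 7, 14.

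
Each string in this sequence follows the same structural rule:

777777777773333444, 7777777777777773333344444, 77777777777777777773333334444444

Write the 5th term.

7777777777777777777777777773333333344444444444

Term n consists of 4n+3 7's, followed by n+2 3's, followed by 2n-1 4's, where the shown terms are n = 2, 3, 4.
Setting n = 6 gives 27, 8, 11 characters in each block.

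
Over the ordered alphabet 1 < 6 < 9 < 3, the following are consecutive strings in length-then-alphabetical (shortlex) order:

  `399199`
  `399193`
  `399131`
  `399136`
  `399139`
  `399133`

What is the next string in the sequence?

Treat 399133 as a base-4 numeral over the given alphabet and add one, carrying through any trailing 3's.

399611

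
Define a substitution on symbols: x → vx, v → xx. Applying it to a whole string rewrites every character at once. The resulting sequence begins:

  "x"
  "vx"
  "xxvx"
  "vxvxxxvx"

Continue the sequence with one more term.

xxvxxxvxvxvxxxvx

Apply φ to vxvxxxvx symbol by symbol: v→xx, x→vx, v→xx, x→vx, x→vx, x→vx, v→xx, x→vx; joined: xx vx xx vx vx vx xx vx.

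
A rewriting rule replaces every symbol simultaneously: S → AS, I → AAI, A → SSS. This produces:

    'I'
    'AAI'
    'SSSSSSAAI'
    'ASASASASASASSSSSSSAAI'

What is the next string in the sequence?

φ(ASASASASASASSSSSSSAAI) expands symbol-by-symbol to SSS AS SSS AS SSS AS SSS AS SSS AS SSS AS AS AS AS AS AS AS SSS SSS AAI; joining the 21 pieces gives the next term.

SSSASSSSASSSSASSSSASSSSASSSSASASASASASASASSSSSSSAAI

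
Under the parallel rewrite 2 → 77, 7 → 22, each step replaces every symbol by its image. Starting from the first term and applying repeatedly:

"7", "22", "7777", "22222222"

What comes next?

Expanding 22222222: 2→77, 2→77, 2→77, 2→77, 2→77, 2→77, 2→77, 2→77. Concatenated: 77 77 77 77 77 77 77 77.

7777777777777777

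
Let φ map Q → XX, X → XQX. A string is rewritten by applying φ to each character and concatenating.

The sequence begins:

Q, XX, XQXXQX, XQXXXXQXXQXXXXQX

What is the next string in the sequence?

φ(XQXXXXQXXQXXXXQX) expands symbol-by-symbol to XQX XX XQX XQX XQX XQX XX XQX XQX XX XQX XQX XQX XQX XX XQX; joining the 16 pieces gives the next term.

XQXXXXQXXQXXQXXQXXXXQXXQXXXXQXXQXXQXXQXXXXQX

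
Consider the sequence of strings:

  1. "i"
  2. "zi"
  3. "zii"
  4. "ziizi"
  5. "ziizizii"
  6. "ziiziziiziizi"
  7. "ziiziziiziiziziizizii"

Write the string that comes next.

ziiziziiziiziziiziziiziiziziiziizi

This is a Fibonacci-style word recurrence s(k) = s(k−1)·s(k−2): e.g. zi·i = zii.
So term 8 is ziiziziiziiziziizizii·ziiziziiziizi.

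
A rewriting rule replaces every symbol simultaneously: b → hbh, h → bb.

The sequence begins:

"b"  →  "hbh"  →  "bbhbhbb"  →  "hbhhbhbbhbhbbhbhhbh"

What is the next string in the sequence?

Applying the rule to each of the 19 symbols of hbhhbhbbhbhbbhbhhbh gives the pieces bb hbh bb bb hbh bb hbh hbh bb hbh bb hbh hbh bb hbh bb bb hbh bb, which concatenate to the answer.

bbhbhbbbbhbhbbhbhhbhbbhbhbbhbhhbhbbhbhbbbbhbhbb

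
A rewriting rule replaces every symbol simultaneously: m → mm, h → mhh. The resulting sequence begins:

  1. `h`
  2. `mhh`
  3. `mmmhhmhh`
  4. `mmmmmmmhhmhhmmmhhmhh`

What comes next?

Rewriting the 20 symbols of mmmmmmmhhmhhmmmhhmhh one by one yields mm mm mm mm mm mm mm mhh mhh mm mhh mhh mm mm mm mhh mhh mm mhh mhh; concatenated:

mmmmmmmmmmmmmmmhhmhhmmmhhmhhmmmmmmmhhmhhmmmhhmhh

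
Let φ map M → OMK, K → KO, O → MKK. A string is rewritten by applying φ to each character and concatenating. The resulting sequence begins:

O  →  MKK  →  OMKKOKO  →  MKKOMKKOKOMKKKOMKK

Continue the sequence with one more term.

Rewriting the 18 symbols of MKKOMKKOKOMKKKOMKK one by one yields OMK KO KO MKK OMK KO KO MKK KO MKK OMK KO KO KO MKK OMK KO KO; concatenated:

OMKKOKOMKKOMKKOKOMKKKOMKKOMKKOKOKOMKKOMKKOKO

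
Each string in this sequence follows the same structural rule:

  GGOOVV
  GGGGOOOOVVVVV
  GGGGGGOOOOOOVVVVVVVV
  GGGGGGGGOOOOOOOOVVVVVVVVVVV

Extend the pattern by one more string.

Each string has the form G^{2n} O^{2n} V^{3n-1} (n = 1, 2, …).
For the next term, n = 5, so the run lengths are 10, 10, 14.

GGGGGGGGGGOOOOOOOOOOVVVVVVVVVVVVVV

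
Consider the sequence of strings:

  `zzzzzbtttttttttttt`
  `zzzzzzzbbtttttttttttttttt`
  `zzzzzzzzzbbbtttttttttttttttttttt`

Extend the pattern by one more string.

zzzzzzzzzzzbbbbtttttttttttttttttttttttt

Term n consists of 2n-1 z's, followed by n-2 b's, followed by 4n t's, where the shown terms are n = 3, 4, 5.
Setting n = 6 gives 11, 4, 24 characters in each block.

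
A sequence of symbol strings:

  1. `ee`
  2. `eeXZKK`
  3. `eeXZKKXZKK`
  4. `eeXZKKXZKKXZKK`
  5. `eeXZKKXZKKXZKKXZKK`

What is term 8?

The strings grow by a fixed suffix XZKK each time.
From eeXZKKXZKKXZKKXZKK, 3 further steps: eeXZKKXZKKXZKKXZKK → eeXZKKXZKKXZKKXZKKXZKK → eeXZKKXZKKXZKKXZKKXZKKXZKK → (answer).

eeXZKKXZKKXZKKXZKKXZKKXZKKXZKK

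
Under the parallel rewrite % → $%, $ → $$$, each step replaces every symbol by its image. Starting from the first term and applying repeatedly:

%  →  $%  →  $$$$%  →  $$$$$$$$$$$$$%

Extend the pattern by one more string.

Rewriting the 14 symbols of $$$$$$$$$$$$$% one by one yields $$$ $$$ $$$ $$$ $$$ $$$ $$$ $$$ $$$ $$$ $$$ $$$ $$$ $%; concatenated:

$$$$$$$$$$$$$$$$$$$$$$$$$$$$$$$$$$$$$$$$%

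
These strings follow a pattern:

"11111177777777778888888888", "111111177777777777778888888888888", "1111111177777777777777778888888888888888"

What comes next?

Reading off run lengths: 1 runs 6, 7, 8; 7 runs 10, 13, 16; 8 runs 10, 13, 16 — each is linear in n, where the shown terms are n = 3, 4, 5.
At n = 6 the blocks have lengths 9, 19, 19.

11111111177777777777777777778888888888888888888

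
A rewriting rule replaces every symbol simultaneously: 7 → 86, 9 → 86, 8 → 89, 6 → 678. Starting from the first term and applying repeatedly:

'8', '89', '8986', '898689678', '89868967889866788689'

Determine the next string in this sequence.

φ(89868967889866788689) expands symbol-by-symbol to 89 86 89 678 89 86 678 86 89 89 86 89 678 678 86 89 89 678 89 86; joining the 20 pieces gives the next term.

898689678898667886898986896786788689896788986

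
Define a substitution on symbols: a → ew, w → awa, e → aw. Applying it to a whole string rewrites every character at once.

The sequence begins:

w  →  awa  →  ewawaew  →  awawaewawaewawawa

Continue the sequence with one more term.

ewawaewawaewawawaewawaewawawaewawaewawaew

Replace each of the 17 characters of awawaewawaewawawa in place — ew awa ew awa ew aw awa ew awa ew aw awa ew awa ew awa ew — and concatenate.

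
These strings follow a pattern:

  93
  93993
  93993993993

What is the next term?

Every step duplicates the string with '9' between the halves.
Doubling 93993993993 with '9' between the halves:

93993993993993993993993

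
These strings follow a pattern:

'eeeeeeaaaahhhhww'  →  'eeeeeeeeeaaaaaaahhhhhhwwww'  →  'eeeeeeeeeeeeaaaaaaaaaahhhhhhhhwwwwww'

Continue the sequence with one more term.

Reading off run lengths: e runs 6, 9, 12; a runs 4, 7, 10; h runs 4, 6, 8; w runs 2, 4, 6 — each is linear in n, where the shown terms are n = 2, 3, 4.
For the next term, n = 5, so the run lengths are 15, 13, 10, 8.

eeeeeeeeeeeeeeeaaaaaaaaaaaaahhhhhhhhhhwwwwwwww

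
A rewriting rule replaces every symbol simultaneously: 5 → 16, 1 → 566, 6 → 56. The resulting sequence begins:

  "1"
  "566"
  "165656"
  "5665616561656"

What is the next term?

Replace each of the 13 characters of 5665616561656 in place — 16 56 56 16 56 566 56 16 56 566 56 16 56 — and concatenate.

1656561656566561656566561656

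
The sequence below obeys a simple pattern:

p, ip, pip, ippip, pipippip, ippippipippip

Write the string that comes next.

pipippipippippipippip

Each term (from the third on) is the two preceding terms concatenated in order: term 3 = p·ip = pip.
The next term joins pipippip and ippippipippip.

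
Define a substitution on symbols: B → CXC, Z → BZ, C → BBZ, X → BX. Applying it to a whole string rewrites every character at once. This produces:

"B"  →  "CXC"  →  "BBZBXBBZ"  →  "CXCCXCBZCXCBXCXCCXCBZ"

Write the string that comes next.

BBZBXBBZBBZBXBBZCXCBZBBZBXBBZCXCBXBBZBXBBZBBZBXBBZCXCBZ

Applying the rule to each of the 21 symbols of CXCCXCBZCXCBXCXCCXCBZ gives the pieces BBZ BX BBZ BBZ BX BBZ CXC BZ BBZ BX BBZ CXC BX BBZ BX BBZ BBZ BX BBZ CXC BZ, which concatenate to the answer.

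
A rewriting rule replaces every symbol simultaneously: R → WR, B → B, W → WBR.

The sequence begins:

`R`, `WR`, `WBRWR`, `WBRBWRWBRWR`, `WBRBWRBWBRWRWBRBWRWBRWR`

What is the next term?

WBRBWRBWBRWRBWBRBWRWBRWRWBRBWRBWBRWRWBRBWRWBRWR

Applying the rule to each of the 23 symbols of WBRBWRBWBRWRWBRBWRWBRWR gives the pieces WBR B WR B WBR WR B WBR B WR WBR WR WBR B WR B WBR WR WBR B WR WBR WR, which concatenate to the answer.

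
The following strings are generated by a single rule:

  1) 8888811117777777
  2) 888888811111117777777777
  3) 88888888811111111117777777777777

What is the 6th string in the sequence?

88888888888888811111111111111111117777777777777777777777

The n-th term is 2n+1 8's then 3n-2 1's then 3n+1 7's, where the shown terms are n = 2, 3, 4.
For term 6, n = 7, so the run lengths are 15, 19, 22.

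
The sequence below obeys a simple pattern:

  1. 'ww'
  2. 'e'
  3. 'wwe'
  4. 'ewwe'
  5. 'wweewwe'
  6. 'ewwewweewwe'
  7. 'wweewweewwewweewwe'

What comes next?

From term 3 onward, concatenate the second-to-last term with the last: ww·e = wwe, e·wwe = ewwe, …
So term 8 is ewwewweewwe·wweewweewwewweewwe.

ewwewweewwewweewweewwewweewwe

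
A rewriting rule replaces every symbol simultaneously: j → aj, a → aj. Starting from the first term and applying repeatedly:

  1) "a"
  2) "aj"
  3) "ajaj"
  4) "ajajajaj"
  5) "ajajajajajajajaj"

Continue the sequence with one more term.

Rewriting the 16 symbols of ajajajajajajajaj one by one yields aj aj aj aj aj aj aj aj aj aj aj aj aj aj aj aj; concatenated:

ajajajajajajajajajajajajajajajaj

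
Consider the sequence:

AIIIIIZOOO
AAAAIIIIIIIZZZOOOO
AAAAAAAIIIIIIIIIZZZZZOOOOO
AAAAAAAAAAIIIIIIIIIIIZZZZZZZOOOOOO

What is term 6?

Reading off run lengths: A runs 1, 4, 7, 10; I runs 5, 7, 9, 11; Z runs 1, 3, 5, 7; O runs 3, 4, 5, 6 — each is linear in n (n = 1, 2, …).
For term 6, n = 6, so the run lengths are 16, 15, 11, 8.

AAAAAAAAAAAAAAAAIIIIIIIIIIIIIIIZZZZZZZZZZZOOOOOOOO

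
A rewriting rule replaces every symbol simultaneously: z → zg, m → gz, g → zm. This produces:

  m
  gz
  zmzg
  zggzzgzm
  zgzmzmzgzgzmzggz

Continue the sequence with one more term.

Rewriting the 16 symbols of zgzmzmzgzgzmzggz one by one yields zg zm zg gz zg gz zg zm zg zm zg gz zg zm zm zg; concatenated:

zgzmzggzzggzzgzmzgzmzggzzgzmzmzg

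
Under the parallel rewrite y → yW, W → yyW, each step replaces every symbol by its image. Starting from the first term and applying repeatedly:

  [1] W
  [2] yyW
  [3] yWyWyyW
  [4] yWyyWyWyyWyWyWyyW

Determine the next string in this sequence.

yWyyWyWyWyyWyWyyWyWyWyyWyWyyWyWyyWyWyWyyW

Applying the rule to each of the 17 symbols of yWyyWyWyyWyWyWyyW gives the pieces yW yyW yW yW yyW yW yyW yW yW yyW yW yyW yW yyW yW yW yyW, which concatenate to the answer.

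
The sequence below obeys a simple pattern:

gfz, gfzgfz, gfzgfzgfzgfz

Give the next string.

Each string is two copies of the previous one concatenated.
So the next term is two copies of gfzgfzgfzgfz.

gfzgfzgfzgfzgfzgfzgfzgfz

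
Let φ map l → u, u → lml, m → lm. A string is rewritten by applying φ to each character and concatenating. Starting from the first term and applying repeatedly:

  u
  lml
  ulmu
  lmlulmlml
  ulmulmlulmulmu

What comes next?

φ(ulmulmlulmulmu) expands symbol-by-symbol to lml u lm lml u lm u lml u lm lml u lm lml; joining the 14 pieces gives the next term.

lmlulmlmlulmulmlulmlmlulmlml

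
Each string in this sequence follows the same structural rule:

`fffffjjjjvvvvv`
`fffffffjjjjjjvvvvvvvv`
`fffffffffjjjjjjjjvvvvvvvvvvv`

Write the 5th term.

Reading off run lengths: f runs 5, 7, 9; j runs 4, 6, 8; v runs 5, 8, 11 — each is linear in n, where the shown terms are n = 2, 3, 4.
Setting n = 6 gives 13, 12, 17 characters in each block.

fffffffffffffjjjjjjjjjjjjvvvvvvvvvvvvvvvvv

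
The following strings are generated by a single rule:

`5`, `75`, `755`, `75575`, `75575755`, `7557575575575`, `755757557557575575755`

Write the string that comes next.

Each term (from the third on) is the previous term followed by the one before it: term 3 = 75·5 = 755.
Continuing: 755757557557575575755 · 7557575575575 gives term 8.

7557575575575755757557557575575575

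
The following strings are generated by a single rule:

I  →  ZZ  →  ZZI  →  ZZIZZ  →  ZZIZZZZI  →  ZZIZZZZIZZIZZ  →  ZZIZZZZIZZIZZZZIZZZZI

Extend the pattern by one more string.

ZZIZZZZIZZIZZZZIZZZZIZZIZZZZIZZIZZ

Each term (from the third on) is the previous term followed by the one before it: term 3 = ZZ·I = ZZI.
The next term joins ZZIZZZZIZZIZZZZIZZZZI and ZZIZZZZIZZIZZ.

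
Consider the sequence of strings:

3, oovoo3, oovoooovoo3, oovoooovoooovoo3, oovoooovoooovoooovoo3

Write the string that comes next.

Each term is the previous one with oovoo prepended.
Applying this once more to oovoooovoooovoooovoo3:

oovoooovoooovoooovoooovoo3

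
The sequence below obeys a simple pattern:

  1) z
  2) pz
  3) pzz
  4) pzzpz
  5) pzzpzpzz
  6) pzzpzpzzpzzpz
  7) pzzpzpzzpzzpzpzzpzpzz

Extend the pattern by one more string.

This is a Fibonacci-style word recurrence s(k) = s(k−1)·s(k−2): e.g. pz·z = pzz.
The next term joins pzzpzpzzpzzpzpzzpzpzz and pzzpzpzzpzzpz.

pzzpzpzzpzzpzpzzpzpzzpzzpzpzzpzzpz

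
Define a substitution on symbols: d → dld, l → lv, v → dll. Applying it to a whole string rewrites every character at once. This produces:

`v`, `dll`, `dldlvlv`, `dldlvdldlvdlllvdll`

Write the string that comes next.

Applying the rule to each of the 18 symbols of dldlvdldlvdlllvdll gives the pieces dld lv dld lv dll dld lv dld lv dll dld lv lv lv dll dld lv lv, which concatenate to the answer.

dldlvdldlvdlldldlvdldlvdlldldlvlvlvdlldldlvlv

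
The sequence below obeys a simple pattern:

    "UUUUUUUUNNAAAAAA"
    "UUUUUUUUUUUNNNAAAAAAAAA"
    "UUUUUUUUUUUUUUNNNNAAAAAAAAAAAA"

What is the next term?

Each string has the form U^{3n+2} N^{n} A^{3n}, where the shown terms are n = 2, 3, 4.
At n = 5 the blocks have lengths 17, 5, 15.

UUUUUUUUUUUUUUUUUNNNNNAAAAAAAAAAAAAAA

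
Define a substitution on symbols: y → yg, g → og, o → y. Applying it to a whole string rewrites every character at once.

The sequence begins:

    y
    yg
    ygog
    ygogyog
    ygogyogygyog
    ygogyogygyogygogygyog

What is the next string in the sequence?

ygogyogygyogygogygyogygogyogygogygyog

Replace each of the 21 characters of ygogyogygyogygogygyog in place — yg og y og yg y og yg og yg y og yg og y og yg og yg y og — and concatenate.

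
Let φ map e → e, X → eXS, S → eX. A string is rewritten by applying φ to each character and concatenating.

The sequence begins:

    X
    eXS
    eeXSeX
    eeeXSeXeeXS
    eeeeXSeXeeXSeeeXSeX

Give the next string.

eeeeeXSeXeeXSeeeXSeXeeeeXSeXeeXS

Replace each of the 19 characters of eeeeXSeXeeXSeeeXSeX in place — e e e e eXS eX e eXS e e eXS eX e e e eXS eX e eXS — and concatenate.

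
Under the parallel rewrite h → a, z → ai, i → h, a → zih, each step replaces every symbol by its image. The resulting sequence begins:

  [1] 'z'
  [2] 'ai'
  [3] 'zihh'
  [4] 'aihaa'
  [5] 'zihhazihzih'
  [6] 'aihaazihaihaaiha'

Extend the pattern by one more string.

φ(aihaazihaihaaiha) expands symbol-by-symbol to zih h a zih zih ai h a zih h a zih zih h a zih; joining the 16 pieces gives the next term.

zihhazihzihaihazihhazihzihhazih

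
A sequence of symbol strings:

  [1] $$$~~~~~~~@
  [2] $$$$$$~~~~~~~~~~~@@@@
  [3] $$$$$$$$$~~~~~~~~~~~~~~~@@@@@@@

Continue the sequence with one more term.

$$$$$$$$$$$$~~~~~~~~~~~~~~~~~~~@@@@@@@@@@

Term n consists of 3n $'s, followed by 4n+3 ~'s, followed by 3n-2 @'s (n = 1, 2, …).
For the next term, n = 4, so the run lengths are 12, 19, 10.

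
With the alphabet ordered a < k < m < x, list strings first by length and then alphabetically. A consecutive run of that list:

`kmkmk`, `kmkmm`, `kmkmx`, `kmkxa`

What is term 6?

kmkxm

Advancing 2 positions from kmkxa through kmkxa → kmkxk reaches term 6.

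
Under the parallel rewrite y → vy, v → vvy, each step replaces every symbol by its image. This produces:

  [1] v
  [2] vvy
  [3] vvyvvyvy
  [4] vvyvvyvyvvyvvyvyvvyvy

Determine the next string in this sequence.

vvyvvyvyvvyvvyvyvvyvyvvyvvyvyvvyvvyvyvvyvyvvyvvyvyvvyvy

φ(vvyvvyvyvvyvvyvyvvyvy) expands symbol-by-symbol to vvy vvy vy vvy vvy vy vvy vy vvy vvy vy vvy vvy vy vvy vy vvy vvy vy vvy vy; joining the 21 pieces gives the next term.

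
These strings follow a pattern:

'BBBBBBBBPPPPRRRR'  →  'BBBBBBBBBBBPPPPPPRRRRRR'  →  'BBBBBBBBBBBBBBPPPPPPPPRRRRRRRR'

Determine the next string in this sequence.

BBBBBBBBBBBBBBBBBPPPPPPPPPPRRRRRRRRRR

The n-th term is 3n+2 B's then 2n P's then 2n R's, where the shown terms are n = 2, 3, 4.
Setting n = 5 gives 17, 10, 10 characters in each block.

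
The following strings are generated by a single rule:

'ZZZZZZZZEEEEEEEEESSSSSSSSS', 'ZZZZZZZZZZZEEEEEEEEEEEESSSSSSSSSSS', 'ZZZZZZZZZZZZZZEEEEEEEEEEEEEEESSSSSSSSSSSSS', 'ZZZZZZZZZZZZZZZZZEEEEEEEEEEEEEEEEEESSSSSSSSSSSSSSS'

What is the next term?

Reading off run lengths: Z runs 8, 11, 14, 17; E runs 9, 12, 15, 18; S runs 9, 11, 13, 15 — each is linear in n, where the shown terms are n = 3, 4, 5, 6.
For the next term, n = 7, so the run lengths are 20, 21, 17.

ZZZZZZZZZZZZZZZZZZZZEEEEEEEEEEEEEEEEEEEEESSSSSSSSSSSSSSSSS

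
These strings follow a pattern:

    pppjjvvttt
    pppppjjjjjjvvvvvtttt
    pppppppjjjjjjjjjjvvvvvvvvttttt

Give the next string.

Each string has the form p^{2n+1} j^{4n-2} v^{3n-1} t^{n+2} (n = 1, 2, …).
For the next term, n = 4, so the run lengths are 9, 14, 11, 6.

pppppppppjjjjjjjjjjjjjjvvvvvvvvvvvtttttt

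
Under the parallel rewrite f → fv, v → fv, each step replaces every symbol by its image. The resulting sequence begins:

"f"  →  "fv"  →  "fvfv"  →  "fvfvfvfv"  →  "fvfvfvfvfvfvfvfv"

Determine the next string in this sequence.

φ(fvfvfvfvfvfvfvfv) expands symbol-by-symbol to fv fv fv fv fv fv fv fv fv fv fv fv fv fv fv fv; joining the 16 pieces gives the next term.

fvfvfvfvfvfvfvfvfvfvfvfvfvfvfvfv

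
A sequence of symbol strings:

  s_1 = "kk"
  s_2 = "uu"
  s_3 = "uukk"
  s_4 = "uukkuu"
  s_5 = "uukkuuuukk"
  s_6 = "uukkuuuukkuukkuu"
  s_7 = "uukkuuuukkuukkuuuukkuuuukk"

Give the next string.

uukkuuuukkuukkuuuukkuuuukkuukkuuuukkuukkuu

Each term (from the third on) is the previous term followed by the one before it: term 3 = uu·kk = uukk.
Continuing: uukkuuuukkuukkuuuukkuuuukk · uukkuuuukkuukkuu gives term 8.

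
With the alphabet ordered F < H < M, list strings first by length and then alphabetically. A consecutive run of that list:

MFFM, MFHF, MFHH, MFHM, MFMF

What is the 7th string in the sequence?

MFMM

Stepping forward 2 times from MFMF: MFMF → MFMH, then the target.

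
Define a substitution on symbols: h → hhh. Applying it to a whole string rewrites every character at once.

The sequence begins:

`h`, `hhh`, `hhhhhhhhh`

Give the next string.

hhhhhhhhhhhhhhhhhhhhhhhhhhh

Expanding hhhhhhhhh: h→hhh, h→hhh, h→hhh, h→hhh, h→hhh, h→hhh, h→hhh, h→hhh, h→hhh. Concatenated: hhh hhh hhh hhh hhh hhh hhh hhh hhh.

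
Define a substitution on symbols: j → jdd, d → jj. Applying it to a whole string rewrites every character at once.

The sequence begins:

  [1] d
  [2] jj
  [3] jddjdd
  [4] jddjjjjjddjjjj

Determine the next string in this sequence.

jddjjjjjddjddjddjddjddjjjjjddjddjddjdd

φ(jddjjjjjddjjjj) expands symbol-by-symbol to jdd jj jj jdd jdd jdd jdd jdd jj jj jdd jdd jdd jdd; joining the 14 pieces gives the next term.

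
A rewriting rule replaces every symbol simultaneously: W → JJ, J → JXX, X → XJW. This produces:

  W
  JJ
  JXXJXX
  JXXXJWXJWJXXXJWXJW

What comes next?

JXXXJWXJWXJWJXXJJXJWJXXJJJXXXJWXJWXJWJXXJJXJWJXXJJ

φ(JXXXJWXJWJXXXJWXJW) expands symbol-by-symbol to JXX XJW XJW XJW JXX JJ XJW JXX JJ JXX XJW XJW XJW JXX JJ XJW JXX JJ; joining the 18 pieces gives the next term.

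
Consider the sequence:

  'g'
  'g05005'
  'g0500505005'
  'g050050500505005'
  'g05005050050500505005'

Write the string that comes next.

g0500505005050050500505005

Each term is the previous one with 05005 appended.
So the next term is g05005050050500505005·05005.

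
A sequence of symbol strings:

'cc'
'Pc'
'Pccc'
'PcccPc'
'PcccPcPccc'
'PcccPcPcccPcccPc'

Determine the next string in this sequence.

PcccPcPcccPcccPcPcccPcPccc

From term 3 onward, concatenate the last term with the second-to-last: Pc·cc = Pccc, Pccc·Pc = PcccPc, …
Continuing: PcccPcPcccPcccPc · PcccPcPccc gives term 7.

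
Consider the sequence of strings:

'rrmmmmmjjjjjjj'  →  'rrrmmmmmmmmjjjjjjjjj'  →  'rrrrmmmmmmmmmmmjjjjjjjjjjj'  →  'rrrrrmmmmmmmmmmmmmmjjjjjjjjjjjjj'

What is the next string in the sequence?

Reading off run lengths: r runs 2, 3, 4, 5; m runs 5, 8, 11, 14; j runs 7, 9, 11, 13 — each is linear in n, where the shown terms are n = 2, 3, 4, 5.
Setting n = 6 gives 6, 17, 15 characters in each block.

rrrrrrmmmmmmmmmmmmmmmmmjjjjjjjjjjjjjjj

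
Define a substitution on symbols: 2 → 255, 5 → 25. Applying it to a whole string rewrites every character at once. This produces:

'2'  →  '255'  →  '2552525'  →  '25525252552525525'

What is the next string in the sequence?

25525252552525525255252525525255252525525

Replace each of the 17 characters of 25525252552525525 in place — 255 25 25 255 25 255 25 255 25 25 255 25 255 25 25 255 25 — and concatenate.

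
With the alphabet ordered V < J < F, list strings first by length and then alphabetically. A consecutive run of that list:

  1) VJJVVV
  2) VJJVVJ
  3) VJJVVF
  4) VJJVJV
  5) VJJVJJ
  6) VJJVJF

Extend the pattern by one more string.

Treat VJJVJF as a base-3 numeral over the given alphabet and add one, carrying through any trailing F's.

VJJVFV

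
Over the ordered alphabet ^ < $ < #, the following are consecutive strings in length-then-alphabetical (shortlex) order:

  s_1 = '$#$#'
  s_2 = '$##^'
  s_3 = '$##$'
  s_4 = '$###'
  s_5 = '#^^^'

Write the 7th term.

Continuing the enumeration 2 steps past #^^^: #^^^ → #^^$ → (answer).

#^^#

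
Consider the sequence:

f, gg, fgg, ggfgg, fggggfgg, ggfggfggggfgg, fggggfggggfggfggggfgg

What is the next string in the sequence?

This is a Fibonacci-style word recurrence s(k) = s(k−2)·s(k−1): e.g. f·gg = fgg.
So term 8 is ggfggfggggfgg·fggggfggggfggfggggfgg.

ggfggfggggfggfggggfggggfggfggggfgg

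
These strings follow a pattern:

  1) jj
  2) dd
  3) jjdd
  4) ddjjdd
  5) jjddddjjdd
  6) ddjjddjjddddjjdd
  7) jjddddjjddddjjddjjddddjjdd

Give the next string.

Each term (from the third on) is the two preceding terms concatenated in order: term 3 = jj·dd = jjdd.
Continuing: ddjjddjjddddjjdd · jjddddjjddddjjddjjddddjjdd gives term 8.

ddjjddjjddddjjddjjddddjjddddjjddjjddddjjdd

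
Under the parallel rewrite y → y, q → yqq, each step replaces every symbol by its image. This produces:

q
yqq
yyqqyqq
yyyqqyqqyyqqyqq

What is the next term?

yyyyqqyqqyyqqyqqyyyqqyqqyyqqyqq

Applying the rule to each of the 15 symbols of yyyqqyqqyyqqyqq gives the pieces y y y yqq yqq y yqq yqq y y yqq yqq y yqq yqq, which concatenate to the answer.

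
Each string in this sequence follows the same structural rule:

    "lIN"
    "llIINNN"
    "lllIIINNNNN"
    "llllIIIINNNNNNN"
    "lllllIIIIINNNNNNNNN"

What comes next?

llllllIIIIIINNNNNNNNNNN

Reading off run lengths: l runs 1, 2, 3, 4, 5; I runs 1, 2, 3, 4, 5; N runs 1, 3, 5, 7, 9 — each is linear in n (n = 1, 2, …).
At n = 6 the blocks have lengths 6, 6, 11.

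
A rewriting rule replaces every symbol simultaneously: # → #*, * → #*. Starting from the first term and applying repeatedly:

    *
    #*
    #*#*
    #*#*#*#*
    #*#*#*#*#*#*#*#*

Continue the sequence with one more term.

φ(#*#*#*#*#*#*#*#*) expands symbol-by-symbol to #* #* #* #* #* #* #* #* #* #* #* #* #* #* #* #*; joining the 16 pieces gives the next term.

#*#*#*#*#*#*#*#*#*#*#*#*#*#*#*#*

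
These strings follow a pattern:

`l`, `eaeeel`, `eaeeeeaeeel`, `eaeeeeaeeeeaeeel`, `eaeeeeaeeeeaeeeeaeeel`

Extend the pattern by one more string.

eaeeeeaeeeeaeeeeaeeeeaeeel

The strings grow by a fixed prefix eaeee each time.
One more step from eaeeeeaeeeeaeeeeaeeel gives the answer.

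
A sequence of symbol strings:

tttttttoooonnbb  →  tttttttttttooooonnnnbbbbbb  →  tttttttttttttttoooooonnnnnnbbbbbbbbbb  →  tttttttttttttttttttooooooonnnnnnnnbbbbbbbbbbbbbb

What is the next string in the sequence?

tttttttttttttttttttttttoooooooonnnnnnnnnnbbbbbbbbbbbbbbbbbb

Reading off run lengths: t runs 7, 11, 15, 19; o runs 4, 5, 6, 7; n runs 2, 4, 6, 8; b runs 2, 6, 10, 14 — each is linear in n (n = 1, 2, …).
Setting n = 5 gives 23, 8, 10, 18 characters in each block.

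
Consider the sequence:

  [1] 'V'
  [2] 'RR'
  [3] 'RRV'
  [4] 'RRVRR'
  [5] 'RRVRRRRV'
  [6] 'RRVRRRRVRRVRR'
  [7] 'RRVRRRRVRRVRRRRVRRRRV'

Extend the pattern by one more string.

This is a Fibonacci-style word recurrence s(k) = s(k−1)·s(k−2): e.g. RR·V = RRV.
Continuing: RRVRRRRVRRVRRRRVRRRRV · RRVRRRRVRRVRR gives term 8.

RRVRRRRVRRVRRRRVRRRRVRRVRRRRVRRVRR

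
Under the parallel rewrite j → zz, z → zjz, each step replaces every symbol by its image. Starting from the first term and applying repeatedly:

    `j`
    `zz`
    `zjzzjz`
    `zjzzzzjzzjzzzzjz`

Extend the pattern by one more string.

φ(zjzzzzjzzjzzzzjz) expands symbol-by-symbol to zjz zz zjz zjz zjz zjz zz zjz zjz zz zjz zjz zjz zjz zz zjz; joining the 16 pieces gives the next term.

zjzzzzjzzjzzjzzjzzzzjzzjzzzzjzzjzzjzzjzzzzjz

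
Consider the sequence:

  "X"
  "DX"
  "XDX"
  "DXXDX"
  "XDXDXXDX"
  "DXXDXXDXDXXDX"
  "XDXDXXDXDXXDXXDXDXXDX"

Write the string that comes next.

This is a Fibonacci-style word recurrence s(k) = s(k−2)·s(k−1): e.g. X·DX = XDX.
Continuing: DXXDXXDXDXXDX · XDXDXXDXDXXDXXDXDXXDX gives term 8.

DXXDXXDXDXXDXXDXDXXDXDXXDXXDXDXXDX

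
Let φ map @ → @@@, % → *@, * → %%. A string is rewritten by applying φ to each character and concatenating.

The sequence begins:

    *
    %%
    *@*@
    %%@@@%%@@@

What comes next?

*@*@@@@@@@@@@*@*@@@@@@@@@@

Expanding %%@@@%%@@@: %→*@, %→*@, @→@@@, @→@@@, @→@@@, %→*@, %→*@, @→@@@, @→@@@, @→@@@. Concatenated: *@ *@ @@@ @@@ @@@ *@ *@ @@@ @@@ @@@.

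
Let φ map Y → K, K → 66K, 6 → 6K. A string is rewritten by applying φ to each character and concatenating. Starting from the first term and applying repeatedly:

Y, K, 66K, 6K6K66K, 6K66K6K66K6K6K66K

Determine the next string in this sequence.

Rewriting the 17 symbols of 6K66K6K66K6K6K66K one by one yields 6K 66K 6K 6K 66K 6K 66K 6K 6K 66K 6K 66K 6K 66K 6K 6K 66K; concatenated:

6K66K6K6K66K6K66K6K6K66K6K66K6K66K6K6K66K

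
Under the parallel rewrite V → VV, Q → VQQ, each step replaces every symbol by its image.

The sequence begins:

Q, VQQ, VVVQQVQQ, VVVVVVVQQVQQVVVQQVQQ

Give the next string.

φ(VVVVVVVQQVQQVVVQQVQQ) expands symbol-by-symbol to VV VV VV VV VV VV VV VQQ VQQ VV VQQ VQQ VV VV VV VQQ VQQ VV VQQ VQQ; joining the 20 pieces gives the next term.

VVVVVVVVVVVVVVVQQVQQVVVQQVQQVVVVVVVQQVQQVVVQQVQQ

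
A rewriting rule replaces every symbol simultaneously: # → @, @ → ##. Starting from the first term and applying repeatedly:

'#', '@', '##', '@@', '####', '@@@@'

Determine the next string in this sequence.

########

Expanding @@@@: @→##, @→##, @→##, @→##. Concatenated: ## ## ## ##.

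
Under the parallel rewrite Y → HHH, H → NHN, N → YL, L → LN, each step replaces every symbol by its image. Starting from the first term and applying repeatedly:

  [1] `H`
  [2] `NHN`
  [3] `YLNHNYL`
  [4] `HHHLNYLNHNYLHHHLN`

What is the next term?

NHNNHNNHNLNYLHHHLNYLNHNYLHHHLNNHNNHNNHNLNYL

Applying the rule to each of the 17 symbols of HHHLNYLNHNYLHHHLN gives the pieces NHN NHN NHN LN YL HHH LN YL NHN YL HHH LN NHN NHN NHN LN YL, which concatenate to the answer.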